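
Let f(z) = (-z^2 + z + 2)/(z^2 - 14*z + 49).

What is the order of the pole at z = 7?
Factor the denominator:
  z^2 - 14*z + 49 = (z - 7)^2

The numerator P(z) = -z^2 + z + 2 has P(7) = -40 ≠ 0, so no factor of (z - 7) cancels.
Near z = 7 we can therefore write f(z) = g(z)/(z - 7)^2 with g analytic at 7 and g(7) ≠ 0 (g is just the numerator).

Hence z = 7 is a pole of order 2.

Final answer: 2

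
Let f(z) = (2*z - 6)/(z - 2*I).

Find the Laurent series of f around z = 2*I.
(-6 + 4*I)/(z - 2*I) + 2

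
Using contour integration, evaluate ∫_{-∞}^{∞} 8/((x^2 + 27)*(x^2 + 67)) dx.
pi*(-9*sqrt(67) + 67*sqrt(3))/3015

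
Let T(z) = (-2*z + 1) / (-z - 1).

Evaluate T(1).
1/2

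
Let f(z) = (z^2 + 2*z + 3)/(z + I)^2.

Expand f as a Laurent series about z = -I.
Put w = z - (-I), i.e. z = w - I. The denominator is w^2, so it suffices to rewrite the numerator in powers of w.

P(z) = z^2 + 2*z + 3
P(w - I) = 2 - 2*I + (2 - 2*I)*w + w^2

Dividing each term by w^2:
  f = (2 - 2*I)/w^2 + (2 - 2*I)/w + 1

Substituting back w = z + I:
  f(z) = (2 - 2*I)/(z + I)^2 + (2 - 2*I)/(z + I) + 1

The series is finite because the numerator is a polynomial; the negative powers form the principal part, and the coefficient of 1/(z + I) gives Res(f, -I) = 2 - 2*I.

Final answer: (2 - 2*I)/(z + I)^2 + (2 - 2*I)/(z + I) + 1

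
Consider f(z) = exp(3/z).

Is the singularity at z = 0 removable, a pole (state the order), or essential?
essential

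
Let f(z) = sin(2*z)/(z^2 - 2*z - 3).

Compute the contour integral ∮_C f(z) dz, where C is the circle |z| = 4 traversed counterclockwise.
By the residue theorem, ∮_C f(z) dz = 2πi · (sum of the residues of f at the poles inside |z| = 4).

The denominator factors as (z - 3)*(z + 1), so the singularities of f are simple poles at z = 3, z = -1.
  |3|² = 9 < 16 = 4², so this pole is inside the contour.
  |-1|² = 1 < 16 = 4², so this pole is inside the contour.

With P(z) = sin(2*z) and Q(z) = z^2 - 2*z - 3, each pole is simple, so Res(f, z₀) = P(z₀)/Q'(z₀) with Q'(z) = 2*z - 2.
  Res(f, 3) = P(3)/Q'(3) = (sin(6))/(4) = sin(6)/4
  Res(f, -1) = P(-1)/Q'(-1) = (-sin(2))/(-4) = sin(2)/4

Sum of residues inside C: sin(6)/4 + sin(2)/4
∮_C f(z) dz = 2πi · (sin(6)/4 + sin(2)/4) = I*pi*sin(6)/2 + I*pi*sin(2)/2

Final answer: I*pi*sin(6)/2 + I*pi*sin(2)/2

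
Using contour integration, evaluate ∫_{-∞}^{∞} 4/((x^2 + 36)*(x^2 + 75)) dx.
Let f(z) = 4/((z^2 + 36)*(z^2 + 75)). The denominator has no real zeros and deg Q - deg P = 4 ≥ 2, so the integral of f over the upper semicircle |z| = R tends to 0 as R → ∞. Closing the contour in the upper half-plane,
  ∫_{-∞}^{∞} f(x) dx = 2πi · Σ Res(f, z_k)  over the poles with Im z_k > 0.

Zeros of the denominator: z^2 + 36 = 0 gives z = ±6*I; z^2 + 75 = 0 gives z = ±5*sqrt(3)*I.
Upper half-plane: z = 6*I, z = 5*sqrt(3)*I (simple).

Each pole is a simple zero of Q(z) = z^4 + 111*z^2 + 2700, so Res(f, z₀) = P(z₀)/Q'(z₀) with P(z) = 4, Q'(z) = 4*z^3 + 222*z:
  Res(f, 6*I) = (4)/(468*I) = -I/117
  Res(f, 5*sqrt(3)*I) = (4)/(-390*sqrt(3)*I) = 2*sqrt(3)*I/585

Sum of residues: I*(-5 + 2*sqrt(3))/585
∫_{-∞}^{∞} f(x) dx = 2πi · (I*(-5 + 2*sqrt(3))/585) = 2*pi*(5 - 2*sqrt(3))/585

Final answer: 2*pi*(5 - 2*sqrt(3))/585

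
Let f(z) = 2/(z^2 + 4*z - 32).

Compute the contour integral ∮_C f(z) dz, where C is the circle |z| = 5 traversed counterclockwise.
By the residue theorem, ∮_C f(z) dz = 2πi · (sum of the residues of f at the poles inside |z| = 5).

The denominator factors as (z - 4)*(z + 8), so the singularities of f are simple poles at z = 4, z = -8.
  |4|² = 16 < 25 = 5², so this pole is inside the contour.
  |-8|² = 64 > 25 = 5², so this pole is outside the contour.

With P(z) = 2 and Q(z) = z^2 + 4*z - 32, each pole is simple, so Res(f, z₀) = P(z₀)/Q'(z₀) with Q'(z) = 2*z + 4.
  Res(f, 4) = P(4)/Q'(4) = (2)/(12) = 1/6

∮_C f(z) dz = 2πi · (1/6) = I*pi/3

Final answer: I*pi/3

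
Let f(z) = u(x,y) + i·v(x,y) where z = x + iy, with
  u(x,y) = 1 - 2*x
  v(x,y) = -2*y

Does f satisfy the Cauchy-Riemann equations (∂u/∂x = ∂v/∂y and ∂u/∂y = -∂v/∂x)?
∂u/∂x = -2
∂v/∂y = -2
∂u/∂y = 0
∂v/∂x = 0
∂u/∂x = ∂v/∂y and ∂u/∂y = -∂v/∂x hold identically; f is analytic.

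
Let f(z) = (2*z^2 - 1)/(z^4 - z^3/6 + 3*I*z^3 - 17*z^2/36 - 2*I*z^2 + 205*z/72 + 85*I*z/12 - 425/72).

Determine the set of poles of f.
The singularities of f are the zeros of the denominator. Factoring,
  z^4 - z^3/6 + 3*I*z^3 - 17*z^2/36 - 2*I*z^2 + 205*z/72 + 85*I*z/12 - 425/72 = (z + 1 + 2*I)*(z - 1/3 + 3*I/2)*(z - 1/3 - 3*I/2)*(z - 1/2 + I)
so the candidates are z = -1 - 2*I, z = 1/3 - 3*I/2, z = 1/3 + 3*I/2, z = 1/2 - I.

Check the numerator P(z) = 2*z^2 - 1 at each one:
  P(-1 - 2*I) = -7 + 8*I ≠ 0, so z = -1 - 2*I is a (simple) pole.
  P(1/3 - 3*I/2) = -95/18 - 2*I ≠ 0, so z = 1/3 - 3*I/2 is a (simple) pole.
  P(1/3 + 3*I/2) = -95/18 + 2*I ≠ 0, so z = 1/3 + 3*I/2 is a (simple) pole.
  P(1/2 - I) = -5/2 - 2*I ≠ 0, so z = 1/2 - I is a (simple) pole.

Poles of f: {-1 - 2*I, 1/3 - 3*I/2, 1/3 + 3*I/2, 1/2 - I}

Final answer: {-1 - 2*I, 1/3 - 3*I/2, 1/3 + 3*I/2, 1/2 - I}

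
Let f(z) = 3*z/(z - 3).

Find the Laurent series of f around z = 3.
9/(z - 3) + 3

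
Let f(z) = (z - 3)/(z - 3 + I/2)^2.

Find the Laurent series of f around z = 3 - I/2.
Put w = z - (3 - I/2), i.e. z = w + 3 - I/2. The denominator is w^2, so it suffices to rewrite the numerator in powers of w.

P(z) = z - 3
P(w + 3 - I/2) = -I/2 + w

Dividing each term by w^2:
  f = -I/(2*w^2) + 1/w

Substituting back w = z - 3 + I/2:
  f(z) = -I/(2*(z - 3 + I/2)^2) + 1/(z - 3 + I/2)

The series is finite because the numerator is a polynomial; the negative powers form the principal part, and the coefficient of 1/(z - 3 + I/2) gives Res(f, 3 - I/2) = 1.

Final answer: -I/(2*(z - 3 + I/2)^2) + 1/(z - 3 + I/2)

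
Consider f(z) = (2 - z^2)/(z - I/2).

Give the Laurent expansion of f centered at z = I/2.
9/(4*(z - I/2)) - I - (z - I/2)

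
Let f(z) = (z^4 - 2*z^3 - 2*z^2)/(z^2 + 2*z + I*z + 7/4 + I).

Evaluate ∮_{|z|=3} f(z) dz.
By the residue theorem, ∮_C f(z) dz = 2πi · (sum of the residues of f at the poles inside |z| = 3).

The denominator factors as (z + 1 - I/2)*(z + 1 + 3*I/2), so the singularities of f are simple poles at z = -1 + I/2, z = -1 - 3*I/2.
  |-1 + I/2|² = 5/4 < 9 = 3², so this pole is inside the contour.
  |-1 - 3*I/2|² = 13/4 < 9 = 3², so this pole is inside the contour.

With P(z) = z^4 - 2*z^3 - 2*z^2 and Q(z) = z^2 + 2*z + I*z + 7/4 + I, each pole is simple, so Res(f, z₀) = P(z₀)/Q'(z₀) with Q'(z) = 2*z + 2 + I.
  Res(f, -1 + I/2) = P(-1 + I/2)/Q'(-1 + I/2) = (-23/16 - 9*I/4)/(2*I) = -9/8 + 23*I/32
  Res(f, -1 - 3*I/2) = P(-1 - 3*I/2)/Q'(-1 - 3*I/2) = (-263/16 - 45*I/4)/(-2*I) = 45/8 - 263*I/32

Sum of residues inside C: 9/2 - 15*I/2
∮_C f(z) dz = 2πi · (9/2 - 15*I/2) = pi*(15 + 9*I)

Final answer: pi*(15 + 9*I)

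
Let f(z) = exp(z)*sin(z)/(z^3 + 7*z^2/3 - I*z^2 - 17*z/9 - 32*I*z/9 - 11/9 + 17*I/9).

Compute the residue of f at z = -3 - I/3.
(-819/12125 + 558*I/12125)*exp(-3 - I/3)*sin(3 + I/3)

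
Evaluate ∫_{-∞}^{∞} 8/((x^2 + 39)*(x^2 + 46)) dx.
4*pi*(-39*sqrt(46) + 46*sqrt(39))/6279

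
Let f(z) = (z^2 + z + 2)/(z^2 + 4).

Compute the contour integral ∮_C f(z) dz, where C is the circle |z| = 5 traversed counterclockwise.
By the residue theorem, ∮_C f(z) dz = 2πi · (sum of the residues of f at the poles inside |z| = 5).

The denominator factors as (z - 2*I)*(z + 2*I), so the singularities of f are simple poles at z = 2*I, z = -2*I.
  |2*I|² = 4 < 25 = 5², so this pole is inside the contour.
  |-2*I|² = 4 < 25 = 5², so this pole is inside the contour.

With P(z) = z^2 + z + 2 and Q(z) = z^2 + 4, each pole is simple, so Res(f, z₀) = P(z₀)/Q'(z₀) with Q'(z) = 2*z.
  Res(f, 2*I) = P(2*I)/Q'(2*I) = (-2 + 2*I)/(4*I) = 1/2 + I/2
  Res(f, -2*I) = P(-2*I)/Q'(-2*I) = (-2 - 2*I)/(-4*I) = 1/2 - I/2

Sum of residues inside C: 1
∮_C f(z) dz = 2πi · (1) = 2*I*pi

Final answer: 2*I*pi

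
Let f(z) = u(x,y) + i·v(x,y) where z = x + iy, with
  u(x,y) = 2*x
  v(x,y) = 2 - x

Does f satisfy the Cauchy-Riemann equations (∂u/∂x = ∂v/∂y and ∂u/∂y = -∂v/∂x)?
∂u/∂x = 2
∂v/∂y = 0
∂u/∂y = 0
∂v/∂x = -1
∂u/∂x ≠ ∂v/∂y and ∂u/∂y ≠ -∂v/∂x; the Cauchy-Riemann equations are not satisfied, so f is not analytic.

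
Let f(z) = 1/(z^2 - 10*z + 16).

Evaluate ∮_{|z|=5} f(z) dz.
By the residue theorem, ∮_C f(z) dz = 2πi · (sum of the residues of f at the poles inside |z| = 5).

The denominator factors as (z - 2)*(z - 8), so the singularities of f are simple poles at z = 2, z = 8.
  |2|² = 4 < 25 = 5², so this pole is inside the contour.
  |8|² = 64 > 25 = 5², so this pole is outside the contour.

With P(z) = 1 and Q(z) = z^2 - 10*z + 16, each pole is simple, so Res(f, z₀) = P(z₀)/Q'(z₀) with Q'(z) = 2*z - 10.
  Res(f, 2) = P(2)/Q'(2) = (1)/(-6) = -1/6

∮_C f(z) dz = 2πi · (-1/6) = -I*pi/3

Final answer: -I*pi/3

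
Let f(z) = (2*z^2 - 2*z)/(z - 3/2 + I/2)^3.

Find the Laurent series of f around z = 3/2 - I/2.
Put w = z - (3/2 - I/2), i.e. z = w + 3/2 - I/2. The denominator is w^3, so it suffices to rewrite the numerator in powers of w.

P(z) = 2*z^2 - 2*z
P(w + 3/2 - I/2) = 1 - 2*I + (4 - 2*I)*w + 2*w^2

Dividing each term by w^3:
  f = (1 - 2*I)/w^3 + (4 - 2*I)/w^2 + 2/w

Substituting back w = z - 3/2 + I/2:
  f(z) = (1 - 2*I)/(z - 3/2 + I/2)^3 + (4 - 2*I)/(z - 3/2 + I/2)^2 + 2/(z - 3/2 + I/2)

The series is finite because the numerator is a polynomial; the negative powers form the principal part, and the coefficient of 1/(z - 3/2 + I/2) gives Res(f, 3/2 - I/2) = 2.

Final answer: (1 - 2*I)/(z - 3/2 + I/2)^3 + (4 - 2*I)/(z - 3/2 + I/2)^2 + 2/(z - 3/2 + I/2)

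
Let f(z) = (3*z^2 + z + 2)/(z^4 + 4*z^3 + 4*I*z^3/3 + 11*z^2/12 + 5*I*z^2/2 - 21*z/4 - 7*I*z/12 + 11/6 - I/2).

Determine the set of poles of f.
{-3 - I, -2, 1/2 - I/3, 1/2}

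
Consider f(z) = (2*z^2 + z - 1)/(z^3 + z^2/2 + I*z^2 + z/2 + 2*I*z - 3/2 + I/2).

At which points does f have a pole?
The singularities of f are the zeros of the denominator. Factoring,
  z^3 + z^2/2 + I*z^2 + z/2 + 2*I*z - 3/2 + I/2 = (z + I)*(z + 1 - I)*(z - 1/2 + I)
so the candidates are z = -I, z = -1 + I, z = 1/2 - I.

Check the numerator P(z) = 2*z^2 + z - 1 at each one:
  P(-I) = -3 - I ≠ 0, so z = -I is a (simple) pole.
  P(-1 + I) = -2 - 3*I ≠ 0, so z = -1 + I is a (simple) pole.
  P(1/2 - I) = -2 - 3*I ≠ 0, so z = 1/2 - I is a (simple) pole.

Poles of f: {-1 + I, -I, 1/2 - I}

Final answer: {-1 + I, -I, 1/2 - I}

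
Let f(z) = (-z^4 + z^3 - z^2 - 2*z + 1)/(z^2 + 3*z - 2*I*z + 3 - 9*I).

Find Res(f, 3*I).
Write f(z) = P(z)/Q(z) with P(z) = -z^4 + z^3 - z^2 - 2*z + 1 and Q(z) = z^2 + 3*z - 2*I*z + 3 - 9*I.
The denominator factors as Q(z) = (z - 3*I)*(z + 3 + I), so z = 3*I is a simple zero of Q and P is analytic there; z = 3*I is therefore a simple pole and
  Res(f, z₀) = P(z₀)/Q'(z₀).

Q'(z) = 2*z + 3 - 2*I, so Q'(3*I) = 3 + 4*I.
P(3*I) = -71 - 33*I.

Res(f, 3*I) = (-71 - 33*I)/(3 + 4*I) = -69/5 + 37*I/5

Final answer: -69/5 + 37*I/5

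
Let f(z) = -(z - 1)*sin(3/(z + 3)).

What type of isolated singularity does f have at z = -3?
essential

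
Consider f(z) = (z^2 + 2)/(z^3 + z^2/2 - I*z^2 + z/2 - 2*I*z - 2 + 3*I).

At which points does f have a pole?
The singularities of f are the zeros of the denominator. Factoring,
  z^3 + z^2/2 - I*z^2 + z/2 - 2*I*z - 2 + 3*I = (z + 3/2 + I)*(z - 1)*(z - 2*I)
so the candidates are z = -3/2 - I, z = 1, z = 2*I.

Check the numerator P(z) = z^2 + 2 at each one:
  P(-3/2 - I) = 13/4 + 3*I ≠ 0, so z = -3/2 - I is a (simple) pole.
  P(1) = 3 ≠ 0, so z = 1 is a (simple) pole.
  P(2*I) = -2 ≠ 0, so z = 2*I is a (simple) pole.

Poles of f: {-3/2 - I, 2*I, 1}

Final answer: {-3/2 - I, 2*I, 1}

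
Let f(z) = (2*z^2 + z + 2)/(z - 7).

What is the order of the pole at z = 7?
Factor the denominator:
  z - 7 = (z - 7)

The numerator P(z) = 2*z^2 + z + 2 has P(7) = 107 ≠ 0, so no factor of (z - 7) cancels.
Near z = 7 we can therefore write f(z) = g(z)/(z - 7) with g analytic at 7 and g(7) ≠ 0 (g is just the numerator).

Hence z = 7 is a pole of order 1.

Final answer: 1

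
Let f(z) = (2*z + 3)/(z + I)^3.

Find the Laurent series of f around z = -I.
Put w = z - (-I), i.e. z = w - I. The denominator is w^3, so it suffices to rewrite the numerator in powers of w.

P(z) = 2*z + 3
P(w - I) = 3 - 2*I + 2*w

Dividing each term by w^3:
  f = (3 - 2*I)/w^3 + 2/w^2

Substituting back w = z + I:
  f(z) = (3 - 2*I)/(z + I)^3 + 2/(z + I)^2

The series is finite because the numerator is a polynomial; the negative powers form the principal part.

Final answer: (3 - 2*I)/(z + I)^3 + 2/(z + I)^2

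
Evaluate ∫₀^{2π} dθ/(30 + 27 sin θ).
Call the integral J. The integrand is 2π-periodic and we integrate over a full period, so shifting θ does not change the value (θ → θ + π/2 turns sin θ into cos θ). Hence
  J = ∫₀^{2π} dθ/(30 + 27 cos θ).
Put z = e^{iθ}: then cos θ = (z + 1/z)/2, dθ = dz/(iz), and z runs once counterclockwise around |z| = 1:
  J = ∮_{|z|=1} 1/(30 + 27*(z + 1/z)/2) · dz/(iz) = (2/i) ∮_{|z|=1} dz/(27*z^2 + 60*z + 27).
The roots of 27*z^2 + 60*z + 27 are z = (-30 ± sqrt(30^2 - 27^2))/27, with sqrt(171) = 3*sqrt(19); their product is 1, so only z₊ = -10/9 + sqrt(19)/9 lies inside the unit circle (z₋ = -10/9 - sqrt(19)/9 lies outside).
z₊ is a simple zero of q(z) = 27*z^2 + 60*z + 27, so Res(1/q, z₊) = 1/q'(z₊) with q'(z) = 54*z + 60; and q'(z₊) = 27*(z₊ - z₋) = 6*sqrt(19).
Therefore J = (2/i) · 2πi · 1/(6*sqrt(19)) = 2*pi/(3*sqrt(19)) = 2*sqrt(19)*pi/57

Final answer: 2*sqrt(19)*pi/57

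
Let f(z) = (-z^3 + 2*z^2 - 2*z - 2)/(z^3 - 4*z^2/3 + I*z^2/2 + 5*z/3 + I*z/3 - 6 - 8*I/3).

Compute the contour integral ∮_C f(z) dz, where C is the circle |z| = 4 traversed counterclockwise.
By the residue theorem, ∮_C f(z) dz = 2πi · (sum of the residues of f at the poles inside |z| = 4).

The denominator factors as (z + 2/3 - 3*I/2)*(z + 2*I)*(z - 2), so the singularities of f are simple poles at z = -2/3 + 3*I/2, z = -2*I, z = 2.
  |-2/3 + 3*I/2|² = 97/36 < 16 = 4², so this pole is inside the contour.
  |-2*I|² = 4 < 16 = 4², so this pole is inside the contour.
  |2|² = 4 < 16 = 4², so this pole is inside the contour.

With P(z) = -z^3 + 2*z^2 - 2*z - 2 and Q(z) = z^3 - 4*z^2/3 + I*z^2/2 + 5*z/3 + I*z/3 - 6 - 8*I/3, each pole is simple, so Res(f, z₀) = P(z₀)/Q'(z₀) with Q'(z) = 3*z^2 - 8*z/3 + I*z + 5/3 + I/3.
  Res(f, -2/3 + 3*I/2) = P(-2/3 + 3*I/2)/Q'(-2/3 + 3*I/2) = (-229/27 - 45*I/8)/(-125/36 - 31*I/3) = 340490/462027 - 176543*I/308018
  Res(f, -2*I) = P(-2*I)/Q'(-2*I) = (-10 - 4*I)/(-25/3 + 17*I/3) = 273/457 + 405*I/457
  Res(f, 2) = P(2)/Q'(2) = (-6)/(25/3 + 7*I/3) = -225/337 + 63*I/337

Sum of residues inside C: 2/3 + I/2
∮_C f(z) dz = 2πi · (2/3 + I/2) = pi*(-1 + 4*I/3)

Final answer: pi*(-1 + 4*I/3)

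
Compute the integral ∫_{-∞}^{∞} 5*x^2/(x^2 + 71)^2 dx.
5*sqrt(71)*pi/142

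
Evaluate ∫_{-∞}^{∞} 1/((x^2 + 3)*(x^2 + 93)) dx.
Let f(z) = 1/((z^2 + 3)*(z^2 + 93)). The denominator has no real zeros and deg Q - deg P = 4 ≥ 2, so the integral of f over the upper semicircle |z| = R tends to 0 as R → ∞. Closing the contour in the upper half-plane,
  ∫_{-∞}^{∞} f(x) dx = 2πi · Σ Res(f, z_k)  over the poles with Im z_k > 0.

Zeros of the denominator: z^2 + 3 = 0 gives z = ±sqrt(3)*I; z^2 + 93 = 0 gives z = ±sqrt(93)*I.
Upper half-plane: z = sqrt(3)*I, z = sqrt(93)*I (simple).

Each pole is a simple zero of Q(z) = z^4 + 96*z^2 + 279, so Res(f, z₀) = P(z₀)/Q'(z₀) with P(z) = 1, Q'(z) = 4*z^3 + 192*z:
  Res(f, sqrt(3)*I) = (1)/(180*sqrt(3)*I) = -sqrt(3)*I/540
  Res(f, sqrt(93)*I) = (1)/(-180*sqrt(93)*I) = sqrt(93)*I/16740

Sum of residues: I*(-31*sqrt(3) + sqrt(93))/16740
∫_{-∞}^{∞} f(x) dx = 2πi · (I*(-31*sqrt(3) + sqrt(93))/16740) = pi*(-sqrt(93) + 31*sqrt(3))/8370

Final answer: pi*(-sqrt(93) + 31*sqrt(3))/8370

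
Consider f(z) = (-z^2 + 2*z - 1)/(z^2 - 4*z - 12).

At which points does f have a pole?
The singularities of f are the zeros of the denominator. Factoring,
  z^2 - 4*z - 12 = (z - 6)*(z + 2)
so the candidates are z = 6, z = -2.

Check the numerator P(z) = -z^2 + 2*z - 1 at each one:
  P(6) = -25 ≠ 0, so z = 6 is a (simple) pole.
  P(-2) = -9 ≠ 0, so z = -2 is a (simple) pole.

Poles of f: {-2, 6}

Final answer: {-2, 6}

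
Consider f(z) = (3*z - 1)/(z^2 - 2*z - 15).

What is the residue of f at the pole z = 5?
Write f(z) = P(z)/Q(z) with P(z) = 3*z - 1 and Q(z) = z^2 - 2*z - 15.
The denominator factors as Q(z) = (z - 5)*(z + 3), so z = 5 is a simple zero of Q and P is analytic there; z = 5 is therefore a simple pole and
  Res(f, z₀) = P(z₀)/Q'(z₀).

Q'(z) = 2*z - 2, so Q'(5) = 8.
P(5) = 14.

Res(f, 5) = (14)/(8) = 7/4

Final answer: 7/4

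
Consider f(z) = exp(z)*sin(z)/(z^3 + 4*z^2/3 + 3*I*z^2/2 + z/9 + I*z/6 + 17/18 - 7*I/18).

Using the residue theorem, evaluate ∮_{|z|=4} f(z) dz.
By the residue theorem, ∮_C f(z) dz = 2πi · (sum of the residues of f at the poles inside |z| = 4).

The denominator factors as (z + 2/3 + I)*(z + 1 + I)*(z - 1/3 - I/2), so the singularities of f are simple poles at z = -2/3 - I, z = -1 - I, z = 1/3 + I/2.
  |-2/3 - I|² = 13/9 < 16 = 4², so this pole is inside the contour.
  |-1 - I|² = 2 < 16 = 4², so this pole is inside the contour.
  |1/3 + I/2|² = 13/36 < 16 = 4², so this pole is inside the contour.

With P(z) = exp(z)*sin(z) and Q(z) = z^3 + 4*z^2/3 + 3*I*z^2/2 + z/9 + I*z/6 + 17/18 - 7*I/18, each pole is simple, so Res(f, z₀) = P(z₀)/Q'(z₀) with Q'(z) = 3*z^2 + 8*z/3 + 3*I*z + 1/9 + I/6.
  Res(f, -2/3 - I) = P(-2/3 - I)/Q'(-2/3 - I) = (-exp(-2/3 - I)*sin(2/3 + I))/(-1/3 - I/2) = (12/13 - 18*I/13)*exp(-2/3 - I)*sin(2/3 + I)
  Res(f, -1 - I) = P(-1 - I)/Q'(-1 - I) = (-exp(-1 - I)*sin(1 + I))/(4/9 + I/2) = (-144/145 + 162*I/145)*exp(-1 - I)*sin(1 + I)
  Res(f, 1/3 + I/2) = P(1/3 + I/2)/Q'(1/3 + I/2) = (exp(1/3 + I/2)*sin(1/3 + I/2))/(-11/12 + 7*I/2) = (-132/1885 - 504*I/1885)*exp(1/3 + I/2)*sin(1/3 + I/2)

Sum of residues inside C: (12/13 - 18*I/13)*exp(-2/3 - I)*sin(2/3 + I) + (-132/1885 - 504*I/1885)*exp(1/3 + I/2)*sin(1/3 + I/2) + (-144/145 + 162*I/145)*exp(-1 - I)*sin(1 + I)
∮_C f(z) dz = 2πi · ((12/13 - 18*I/13)*exp(-2/3 - I)*sin(2/3 + I) + (-132/1885 - 504*I/1885)*exp(1/3 + I/2)*sin(1/3 + I/2) + (-144/145 + 162*I/145)*exp(-1 - I)*sin(1 + I)) = pi*(-324/145 - 288*I/145)*exp(-1 - I)*sin(1 + I) + pi*(1008/1885 - 264*I/1885)*exp(1/3 + I/2)*sin(1/3 + I/2) + pi*(36/13 + 24*I/13)*exp(-2/3 - I)*sin(2/3 + I)

Final answer: pi*(-324/145 - 288*I/145)*exp(-1 - I)*sin(1 + I) + pi*(1008/1885 - 264*I/1885)*exp(1/3 + I/2)*sin(1/3 + I/2) + pi*(36/13 + 24*I/13)*exp(-2/3 - I)*sin(2/3 + I)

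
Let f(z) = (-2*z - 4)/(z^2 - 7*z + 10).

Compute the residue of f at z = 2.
Write f(z) = P(z)/Q(z) with P(z) = -2*z - 4 and Q(z) = z^2 - 7*z + 10.
The denominator factors as Q(z) = (z - 2)*(z - 5), so z = 2 is a simple zero of Q and P is analytic there; z = 2 is therefore a simple pole and
  Res(f, z₀) = P(z₀)/Q'(z₀).

Q'(z) = 2*z - 7, so Q'(2) = -3.
P(2) = -8.

Res(f, 2) = (-8)/(-3) = 8/3

Final answer: 8/3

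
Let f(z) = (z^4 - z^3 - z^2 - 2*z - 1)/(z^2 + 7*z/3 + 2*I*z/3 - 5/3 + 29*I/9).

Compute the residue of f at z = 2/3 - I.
Write f(z) = P(z)/Q(z) with P(z) = z^4 - z^3 - z^2 - 2*z - 1 and Q(z) = z^2 + 7*z/3 + 2*I*z/3 - 5/3 + 29*I/9.
The denominator factors as Q(z) = (z - 2/3 + I)*(z + 3 - I/3), so z = 2/3 - I is a simple zero of Q and P is analytic there; z = 2/3 - I is therefore a simple pole and
  Res(f, z₀) = P(z₀)/Q'(z₀).

Q'(z) = 2*z + 7/3 + 2*I/3, so Q'(2/3 - I) = 11/3 - 4*I/3.
P(2/3 - I) = -125/81 + 139*I/27.

Res(f, 2/3 - I) = (-125/81 + 139*I/27)/(11/3 - 4*I/3) = -3043/3699 + 4087*I/3699

Final answer: -3043/3699 + 4087*I/3699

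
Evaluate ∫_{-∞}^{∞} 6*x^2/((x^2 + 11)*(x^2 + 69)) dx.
Let f(z) = 6*z^2/((z^2 + 11)*(z^2 + 69)). The denominator has no real zeros and deg Q - deg P = 2 ≥ 2, so the integral of f over the upper semicircle |z| = R tends to 0 as R → ∞. Closing the contour in the upper half-plane,
  ∫_{-∞}^{∞} f(x) dx = 2πi · Σ Res(f, z_k)  over the poles with Im z_k > 0.

Zeros of the denominator: z^2 + 11 = 0 gives z = ±sqrt(11)*I; z^2 + 69 = 0 gives z = ±sqrt(69)*I.
Upper half-plane: z = sqrt(11)*I, z = sqrt(69)*I (simple).

Each pole is a simple zero of Q(z) = z^4 + 80*z^2 + 759, so Res(f, z₀) = P(z₀)/Q'(z₀) with P(z) = 6*z^2, Q'(z) = 4*z^3 + 160*z:
  Res(f, sqrt(11)*I) = (-66)/(116*sqrt(11)*I) = 3*sqrt(11)*I/58
  Res(f, sqrt(69)*I) = (-414)/(-116*sqrt(69)*I) = -3*sqrt(69)*I/58

Sum of residues: 3*I*(-sqrt(69) + sqrt(11))/58
∫_{-∞}^{∞} f(x) dx = 2πi · (3*I*(-sqrt(69) + sqrt(11))/58) = 3*pi*(-sqrt(11) + sqrt(69))/29

Final answer: 3*pi*(-sqrt(11) + sqrt(69))/29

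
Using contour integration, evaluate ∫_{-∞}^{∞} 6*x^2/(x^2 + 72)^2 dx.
sqrt(2)*pi/4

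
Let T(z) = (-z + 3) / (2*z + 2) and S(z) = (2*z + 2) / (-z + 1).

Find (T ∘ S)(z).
(-5*z + 1)/(2*z + 6)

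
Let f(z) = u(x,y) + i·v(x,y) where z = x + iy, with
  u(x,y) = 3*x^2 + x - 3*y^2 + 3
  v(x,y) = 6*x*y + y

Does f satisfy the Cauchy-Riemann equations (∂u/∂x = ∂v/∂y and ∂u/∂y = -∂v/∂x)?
∂u/∂x = 6*x + 1
∂v/∂y = 6*x + 1
∂u/∂y = -6*y
∂v/∂x = 6*y
∂u/∂x = ∂v/∂y and ∂u/∂y = -∂v/∂x hold identically; f is analytic.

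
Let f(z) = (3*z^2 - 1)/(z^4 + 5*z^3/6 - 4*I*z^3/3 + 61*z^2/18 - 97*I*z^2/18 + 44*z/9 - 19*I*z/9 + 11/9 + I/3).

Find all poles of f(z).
The singularities of f are the zeros of the denominator. Factoring,
  z^4 + 5*z^3/6 - 4*I*z^3/3 + 61*z^2/18 - 97*I*z^2/18 + 44*z/9 - 19*I*z/9 + 11/9 + I/3 = (z + 1/3 + I/3)*(z - 1 - 3*I)*(z + 1/2 + I/3)*(z + 1 + I)
so the candidates are z = -1/3 - I/3, z = 1 + 3*I, z = -1/2 - I/3, z = -1 - I.

Check the numerator P(z) = 3*z^2 - 1 at each one:
  P(-1/3 - I/3) = -1 + 2*I/3 ≠ 0, so z = -1/3 - I/3 is a (simple) pole.
  P(1 + 3*I) = -25 + 18*I ≠ 0, so z = 1 + 3*I is a (simple) pole.
  P(-1/2 - I/3) = -7/12 + I ≠ 0, so z = -1/2 - I/3 is a (simple) pole.
  P(-1 - I) = -1 + 6*I ≠ 0, so z = -1 - I is a (simple) pole.

Poles of f: {-1 - I, -1/2 - I/3, -1/3 - I/3, 1 + 3*I}

Final answer: {-1 - I, -1/2 - I/3, -1/3 - I/3, 1 + 3*I}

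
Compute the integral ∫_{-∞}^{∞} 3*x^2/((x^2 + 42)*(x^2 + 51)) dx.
pi*(-sqrt(42) + sqrt(51))/3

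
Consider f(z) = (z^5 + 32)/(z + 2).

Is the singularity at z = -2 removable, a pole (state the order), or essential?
removable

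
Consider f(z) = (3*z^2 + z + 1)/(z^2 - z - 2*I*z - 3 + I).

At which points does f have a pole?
The singularities of f are the zeros of the denominator. Factoring,
  z^2 - z - 2*I*z - 3 + I = (z + 1 - I)*(z - 2 - I)
so the candidates are z = -1 + I, z = 2 + I.

Check the numerator P(z) = 3*z^2 + z + 1 at each one:
  P(-1 + I) = -5*I ≠ 0, so z = -1 + I is a (simple) pole.
  P(2 + I) = 12 + 13*I ≠ 0, so z = 2 + I is a (simple) pole.

Poles of f: {-1 + I, 2 + I}

Final answer: {-1 + I, 2 + I}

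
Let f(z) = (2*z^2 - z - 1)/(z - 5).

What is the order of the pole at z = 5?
Factor the denominator:
  z - 5 = (z - 5)

The numerator P(z) = 2*z^2 - z - 1 has P(5) = 44 ≠ 0, so no factor of (z - 5) cancels.
Near z = 5 we can therefore write f(z) = g(z)/(z - 5) with g analytic at 5 and g(5) ≠ 0 (g is just the numerator).

Hence z = 5 is a pole of order 1.

Final answer: 1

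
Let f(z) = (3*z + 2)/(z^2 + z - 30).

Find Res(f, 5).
Write f(z) = P(z)/Q(z) with P(z) = 3*z + 2 and Q(z) = z^2 + z - 30.
The denominator factors as Q(z) = (z - 5)*(z + 6), so z = 5 is a simple zero of Q and P is analytic there; z = 5 is therefore a simple pole and
  Res(f, z₀) = P(z₀)/Q'(z₀).

Q'(z) = 2*z + 1, so Q'(5) = 11.
P(5) = 17.

Res(f, 5) = (17)/(11) = 17/11

Final answer: 17/11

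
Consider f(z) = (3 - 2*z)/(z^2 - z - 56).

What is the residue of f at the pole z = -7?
Write f(z) = P(z)/Q(z) with P(z) = 3 - 2*z and Q(z) = z^2 - z - 56.
The denominator factors as Q(z) = (z - 8)*(z + 7), so z = -7 is a simple zero of Q and P is analytic there; z = -7 is therefore a simple pole and
  Res(f, z₀) = P(z₀)/Q'(z₀).

Q'(z) = 2*z - 1, so Q'(-7) = -15.
P(-7) = 17.

Res(f, -7) = (17)/(-15) = -17/15

Final answer: -17/15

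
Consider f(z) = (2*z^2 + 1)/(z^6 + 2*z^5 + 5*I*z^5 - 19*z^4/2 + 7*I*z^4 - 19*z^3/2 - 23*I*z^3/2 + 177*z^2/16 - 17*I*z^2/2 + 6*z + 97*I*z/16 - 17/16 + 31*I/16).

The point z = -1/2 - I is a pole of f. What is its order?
Factor the denominator:
  z^6 + 2*z^5 + 5*I*z^5 - 19*z^4/2 + 7*I*z^4 - 19*z^3/2 - 23*I*z^3/2 + 177*z^2/16 - 17*I*z^2/2 + 6*z + 97*I*z/16 - 17/16 + 31*I/16 = (z + 1/2 + I)^4*(z + 1 + I)*(z - 1)

The numerator P(z) = 2*z^2 + 1 has P(-1/2 - I) = -1/2 + 2*I ≠ 0, so no factor of (z + 1/2 + I) cancels.
Near z = -1/2 - I we can therefore write f(z) = g(z)/(z + 1/2 + I)^4 with g analytic at -1/2 - I and g(-1/2 - I) ≠ 0 (g is the numerator divided by the remaining denominator factors).

Hence z = -1/2 - I is a pole of order 4.

Final answer: 4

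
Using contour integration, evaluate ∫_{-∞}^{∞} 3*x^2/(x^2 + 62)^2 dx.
Let f(z) = 3*z^2/(z^2 + 62)^2. The denominator has no real zeros and deg Q - deg P = 2 ≥ 2, so the integral of f over the upper semicircle |z| = R tends to 0 as R → ∞. Closing the contour in the upper half-plane,
  ∫_{-∞}^{∞} f(x) dx = 2πi · Σ Res(f, z_k)  over the poles with Im z_k > 0.

Zeros of the denominator: z^2 + 62 = 0 gives z = ±sqrt(62)*I.
Upper half-plane: z = sqrt(62)*I (a pole of order 2).

Write f(z) = g(z)/(z - sqrt(62)*I)^2 with g(z) = 3*z^2/(z + sqrt(62)*I)^2. For a double pole, Res(f, z₀) = g'(z₀):
  g'(z) = 6*sqrt(62)*I*z/(z + sqrt(62)*I)^3
  Res(f, sqrt(62)*I) = g'(sqrt(62)*I) = -3*sqrt(62)*I/248

∫_{-∞}^{∞} f(x) dx = 2πi · (-3*sqrt(62)*I/248) = 3*sqrt(62)*pi/124

Final answer: 3*sqrt(62)*pi/124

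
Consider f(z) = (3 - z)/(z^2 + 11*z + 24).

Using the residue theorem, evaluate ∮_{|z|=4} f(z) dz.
By the residue theorem, ∮_C f(z) dz = 2πi · (sum of the residues of f at the poles inside |z| = 4).

The denominator factors as (z + 3)*(z + 8), so the singularities of f are simple poles at z = -3, z = -8.
  |-3|² = 9 < 16 = 4², so this pole is inside the contour.
  |-8|² = 64 > 16 = 4², so this pole is outside the contour.

With P(z) = 3 - z and Q(z) = z^2 + 11*z + 24, each pole is simple, so Res(f, z₀) = P(z₀)/Q'(z₀) with Q'(z) = 2*z + 11.
  Res(f, -3) = P(-3)/Q'(-3) = (6)/(5) = 6/5

∮_C f(z) dz = 2πi · (6/5) = 12*I*pi/5

Final answer: 12*I*pi/5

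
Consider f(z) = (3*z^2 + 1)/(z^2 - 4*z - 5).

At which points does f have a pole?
The singularities of f are the zeros of the denominator. Factoring,
  z^2 - 4*z - 5 = (z - 5)*(z + 1)
so the candidates are z = 5, z = -1.

Check the numerator P(z) = 3*z^2 + 1 at each one:
  P(5) = 76 ≠ 0, so z = 5 is a (simple) pole.
  P(-1) = 4 ≠ 0, so z = -1 is a (simple) pole.

Poles of f: {-1, 5}

Final answer: {-1, 5}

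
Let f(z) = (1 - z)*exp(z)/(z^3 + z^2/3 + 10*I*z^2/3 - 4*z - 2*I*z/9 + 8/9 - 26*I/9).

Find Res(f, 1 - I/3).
Write f(z) = P(z)/Q(z) with P(z) = (1 - z)*exp(z) and Q(z) = z^3 + z^2/3 + 10*I*z^2/3 - 4*z - 2*I*z/9 + 8/9 - 26*I/9.
The denominator factors as Q(z) = (z - 1 + I/3)*(z + 1/3 + 2*I)*(z + 1 + I), so z = 1 - I/3 is a simple zero of Q and P is analytic there; z = 1 - I/3 is therefore a simple pole and
  Res(f, z₀) = P(z₀)/Q'(z₀).

Q'(z) = 3*z^2 + 2*z/3 + 20*I*z/3 - 4 - 2*I/9, so Q'(1 - I/3) = 14/9 + 38*I/9.
P(1 - I/3) = I*exp(1 - I/3)/3.

Res(f, 1 - I/3) = (I*exp(1 - I/3)/3)/(14/9 + 38*I/9) = (57/820 + 21*I/820)*exp(1 - I/3)

Final answer: (57/820 + 21*I/820)*exp(1 - I/3)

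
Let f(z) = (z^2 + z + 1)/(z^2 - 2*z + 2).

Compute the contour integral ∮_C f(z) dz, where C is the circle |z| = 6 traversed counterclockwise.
6*I*pi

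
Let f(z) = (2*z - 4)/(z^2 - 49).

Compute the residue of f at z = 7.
5/7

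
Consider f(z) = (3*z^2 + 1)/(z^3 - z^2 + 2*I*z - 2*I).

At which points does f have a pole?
{-1 + I, 1 - I, 1}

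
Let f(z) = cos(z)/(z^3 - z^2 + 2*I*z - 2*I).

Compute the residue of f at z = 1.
Write f(z) = P(z)/Q(z) with P(z) = cos(z) and Q(z) = z^3 - z^2 + 2*I*z - 2*I.
The denominator factors as Q(z) = (z + 1 - I)*(z - 1 + I)*(z - 1), so z = 1 is a simple zero of Q and P is analytic there; z = 1 is therefore a simple pole and
  Res(f, z₀) = P(z₀)/Q'(z₀).

Q'(z) = 3*z^2 - 2*z + 2*I, so Q'(1) = 1 + 2*I.
P(1) = cos(1).

Res(f, 1) = (cos(1))/(1 + 2*I) = (1/5 - 2*I/5)*cos(1)

Final answer: (1/5 - 2*I/5)*cos(1)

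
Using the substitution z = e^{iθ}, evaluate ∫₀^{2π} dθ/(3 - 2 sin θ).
Call the integral J. The integrand is 2π-periodic and we integrate over a full period, so shifting θ does not change the value (θ → θ + π/2 turns sin θ into cos θ; θ → θ + π flips the sign of the trig term). Hence
  J = ∫₀^{2π} dθ/(3 + 2 cos θ).
Put z = e^{iθ}: then cos θ = (z + 1/z)/2, dθ = dz/(iz), and z runs once counterclockwise around |z| = 1:
  J = ∮_{|z|=1} 1/(3 + 2*(z + 1/z)/2) · dz/(iz) = (2/i) ∮_{|z|=1} dz/(2*z^2 + 6*z + 2).
The roots of 2*z^2 + 6*z + 2 are z = (-3 ± sqrt(3^2 - 2^2))/2, with sqrt(5) = sqrt(5); their product is 1, so only z₊ = -3/2 + sqrt(5)/2 lies inside the unit circle (z₋ = -3/2 - sqrt(5)/2 lies outside).
z₊ is a simple zero of q(z) = 2*z^2 + 6*z + 2, so Res(1/q, z₊) = 1/q'(z₊) with q'(z) = 4*z + 6; and q'(z₊) = 2*(z₊ - z₋) = 2*sqrt(5).
Therefore J = (2/i) · 2πi · 1/(2*sqrt(5)) = 2*pi/(sqrt(5)) = 2*sqrt(5)*pi/5

Final answer: 2*sqrt(5)*pi/5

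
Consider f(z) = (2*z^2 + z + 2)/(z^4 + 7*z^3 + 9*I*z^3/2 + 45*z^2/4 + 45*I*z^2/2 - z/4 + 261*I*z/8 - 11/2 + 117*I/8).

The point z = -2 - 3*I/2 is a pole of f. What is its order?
3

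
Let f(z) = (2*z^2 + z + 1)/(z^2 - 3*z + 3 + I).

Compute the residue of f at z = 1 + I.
Write f(z) = P(z)/Q(z) with P(z) = 2*z^2 + z + 1 and Q(z) = z^2 - 3*z + 3 + I.
The denominator factors as Q(z) = (z - 1 - I)*(z - 2 + I), so z = 1 + I is a simple zero of Q and P is analytic there; z = 1 + I is therefore a simple pole and
  Res(f, z₀) = P(z₀)/Q'(z₀).

Q'(z) = 2*z - 3, so Q'(1 + I) = -1 + 2*I.
P(1 + I) = 2 + 5*I.

Res(f, 1 + I) = (2 + 5*I)/(-1 + 2*I) = 8/5 - 9*I/5

Final answer: 8/5 - 9*I/5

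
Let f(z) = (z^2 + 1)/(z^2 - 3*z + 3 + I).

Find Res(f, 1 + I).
Write f(z) = P(z)/Q(z) with P(z) = z^2 + 1 and Q(z) = z^2 - 3*z + 3 + I.
The denominator factors as Q(z) = (z - 2 + I)*(z - 1 - I), so z = 1 + I is a simple zero of Q and P is analytic there; z = 1 + I is therefore a simple pole and
  Res(f, z₀) = P(z₀)/Q'(z₀).

Q'(z) = 2*z - 3, so Q'(1 + I) = -1 + 2*I.
P(1 + I) = 1 + 2*I.

Res(f, 1 + I) = (1 + 2*I)/(-1 + 2*I) = 3/5 - 4*I/5

Final answer: 3/5 - 4*I/5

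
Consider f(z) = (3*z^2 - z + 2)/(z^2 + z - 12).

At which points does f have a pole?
{-4, 3}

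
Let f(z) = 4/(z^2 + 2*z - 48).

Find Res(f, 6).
Write f(z) = P(z)/Q(z) with P(z) = 4 and Q(z) = z^2 + 2*z - 48.
The denominator factors as Q(z) = (z + 8)*(z - 6), so z = 6 is a simple zero of Q and P is analytic there; z = 6 is therefore a simple pole and
  Res(f, z₀) = P(z₀)/Q'(z₀).

Q'(z) = 2*z + 2, so Q'(6) = 14.
P(6) = 4.

Res(f, 6) = (4)/(14) = 2/7

Final answer: 2/7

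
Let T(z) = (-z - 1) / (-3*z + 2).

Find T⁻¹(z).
Set w = T(z) = (-z - 1) / (-3*z + 2) and solve for z:
  w*(-3*z + 2) = -z - 1
  2*w + z*(1 - 3*w) + 1 = 0
  z*(1 - 3*w) = -2*w - 1
  z = (2*w + 1)/(3*w - 1)
Renaming the variable, T⁻¹(z) = (2*z + 1)/(3*z - 1).
(Check: ad - bc = -5 ≠ 0, so T is invertible.)

Final answer: (2*z + 1)/(3*z - 1)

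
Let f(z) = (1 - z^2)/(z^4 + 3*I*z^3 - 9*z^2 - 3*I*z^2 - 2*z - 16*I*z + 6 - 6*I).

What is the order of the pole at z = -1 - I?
3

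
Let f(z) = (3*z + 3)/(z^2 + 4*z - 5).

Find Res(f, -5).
Write f(z) = P(z)/Q(z) with P(z) = 3*z + 3 and Q(z) = z^2 + 4*z - 5.
The denominator factors as Q(z) = (z - 1)*(z + 5), so z = -5 is a simple zero of Q and P is analytic there; z = -5 is therefore a simple pole and
  Res(f, z₀) = P(z₀)/Q'(z₀).

Q'(z) = 2*z + 4, so Q'(-5) = -6.
P(-5) = -12.

Res(f, -5) = (-12)/(-6) = 2

Final answer: 2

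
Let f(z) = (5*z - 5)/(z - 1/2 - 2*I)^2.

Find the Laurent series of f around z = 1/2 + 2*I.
Put w = z - (1/2 + 2*I), i.e. z = w + 1/2 + 2*I. The denominator is w^2, so it suffices to rewrite the numerator in powers of w.

P(z) = 5*z - 5
P(w + 1/2 + 2*I) = -5/2 + 10*I + 5*w

Dividing each term by w^2:
  f = (-5/2 + 10*I)/w^2 + 5/w

Substituting back w = z - 1/2 - 2*I:
  f(z) = (-5/2 + 10*I)/(z - 1/2 - 2*I)^2 + 5/(z - 1/2 - 2*I)

The series is finite because the numerator is a polynomial; the negative powers form the principal part, and the coefficient of 1/(z - 1/2 - 2*I) gives Res(f, 1/2 + 2*I) = 5.

Final answer: (-5/2 + 10*I)/(z - 1/2 - 2*I)^2 + 5/(z - 1/2 - 2*I)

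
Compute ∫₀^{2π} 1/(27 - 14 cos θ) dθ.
2*sqrt(533)*pi/533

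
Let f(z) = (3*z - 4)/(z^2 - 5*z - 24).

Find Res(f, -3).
13/11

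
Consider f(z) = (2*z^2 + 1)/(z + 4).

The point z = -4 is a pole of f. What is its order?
Factor the denominator:
  z + 4 = (z + 4)

The numerator P(z) = 2*z^2 + 1 has P(-4) = 33 ≠ 0, so no factor of (z + 4) cancels.
Near z = -4 we can therefore write f(z) = g(z)/(z + 4) with g analytic at -4 and g(-4) ≠ 0 (g is just the numerator).

Hence z = -4 is a pole of order 1.

Final answer: 1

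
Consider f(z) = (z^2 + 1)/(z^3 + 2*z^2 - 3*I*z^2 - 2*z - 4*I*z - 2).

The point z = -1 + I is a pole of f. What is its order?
Factor the denominator:
  z^3 + 2*z^2 - 3*I*z^2 - 2*z - 4*I*z - 2 = (z + 1 - I)^2*(z - I)

The numerator P(z) = z^2 + 1 has P(-1 + I) = 1 - 2*I ≠ 0, so no factor of (z + 1 - I) cancels.
Near z = -1 + I we can therefore write f(z) = g(z)/(z + 1 - I)^2 with g analytic at -1 + I and g(-1 + I) ≠ 0 (g is the numerator divided by the remaining denominator factors).

Hence z = -1 + I is a pole of order 2.

Final answer: 2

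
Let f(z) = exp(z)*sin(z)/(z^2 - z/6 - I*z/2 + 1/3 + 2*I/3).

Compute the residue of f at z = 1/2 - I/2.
(15/53 + 27*I/53)*exp(1/2 - I/2)*sin(1/2 - I/2)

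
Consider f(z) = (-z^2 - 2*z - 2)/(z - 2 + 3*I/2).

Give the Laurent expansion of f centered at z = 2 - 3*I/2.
Put w = z - (2 - 3*I/2), i.e. z = w + 2 - 3*I/2. The denominator is w, so it suffices to rewrite the numerator in powers of w.

P(z) = -z^2 - 2*z - 2
P(w + 2 - 3*I/2) = -31/4 + 9*I + (-6 + 3*I)*w - w^2

Dividing each term by w:
  f = (-31/4 + 9*I)/w - 6 + 3*I - w

Substituting back w = z - 2 + 3*I/2:
  f(z) = (-31/4 + 9*I)/(z - 2 + 3*I/2) - 6 + 3*I - (z - 2 + 3*I/2)

The series is finite because the numerator is a polynomial; the negative powers form the principal part, and the coefficient of 1/(z - 2 + 3*I/2) gives Res(f, 2 - 3*I/2) = -31/4 + 9*I.

Final answer: (-31/4 + 9*I)/(z - 2 + 3*I/2) - 6 + 3*I - (z - 2 + 3*I/2)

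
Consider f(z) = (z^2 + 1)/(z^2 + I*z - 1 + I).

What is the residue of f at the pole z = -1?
Write f(z) = P(z)/Q(z) with P(z) = z^2 + 1 and Q(z) = z^2 + I*z - 1 + I.
The denominator factors as Q(z) = (z - 1 + I)*(z + 1), so z = -1 is a simple zero of Q and P is analytic there; z = -1 is therefore a simple pole and
  Res(f, z₀) = P(z₀)/Q'(z₀).

Q'(z) = 2*z + I, so Q'(-1) = -2 + I.
P(-1) = 2.

Res(f, -1) = (2)/(-2 + I) = -4/5 - 2*I/5

Final answer: -4/5 - 2*I/5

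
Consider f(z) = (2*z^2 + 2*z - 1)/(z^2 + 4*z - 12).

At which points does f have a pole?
{-6, 2}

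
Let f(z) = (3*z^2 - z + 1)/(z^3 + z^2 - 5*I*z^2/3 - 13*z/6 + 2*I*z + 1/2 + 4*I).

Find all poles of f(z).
The singularities of f are the zeros of the denominator. Factoring,
  z^3 + z^2 - 5*I*z^2/3 - 13*z/6 + 2*I*z + 1/2 + 4*I = (z + 1 - 2*I/3)*(z + 3/2 - 3*I/2)*(z - 3/2 + I/2)
so the candidates are z = -1 + 2*I/3, z = -3/2 + 3*I/2, z = 3/2 - I/2.

Check the numerator P(z) = 3*z^2 - z + 1 at each one:
  P(-1 + 2*I/3) = 11/3 - 14*I/3 ≠ 0, so z = -1 + 2*I/3 is a (simple) pole.
  P(-3/2 + 3*I/2) = 5/2 - 15*I ≠ 0, so z = -3/2 + 3*I/2 is a (simple) pole.
  P(3/2 - I/2) = 11/2 - 4*I ≠ 0, so z = 3/2 - I/2 is a (simple) pole.

Poles of f: {-3/2 + 3*I/2, -1 + 2*I/3, 3/2 - I/2}

Final answer: {-3/2 + 3*I/2, -1 + 2*I/3, 3/2 - I/2}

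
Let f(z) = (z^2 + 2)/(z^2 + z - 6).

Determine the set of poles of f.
The singularities of f are the zeros of the denominator. Factoring,
  z^2 + z - 6 = (z + 3)*(z - 2)
so the candidates are z = -3, z = 2.

Check the numerator P(z) = z^2 + 2 at each one:
  P(-3) = 11 ≠ 0, so z = -3 is a (simple) pole.
  P(2) = 6 ≠ 0, so z = 2 is a (simple) pole.

Poles of f: {-3, 2}

Final answer: {-3, 2}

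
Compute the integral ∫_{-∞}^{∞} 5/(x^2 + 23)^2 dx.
Let f(z) = 5/(z^2 + 23)^2. The denominator has no real zeros and deg Q - deg P = 4 ≥ 2, so the integral of f over the upper semicircle |z| = R tends to 0 as R → ∞. Closing the contour in the upper half-plane,
  ∫_{-∞}^{∞} f(x) dx = 2πi · Σ Res(f, z_k)  over the poles with Im z_k > 0.

Zeros of the denominator: z^2 + 23 = 0 gives z = ±sqrt(23)*I.
Upper half-plane: z = sqrt(23)*I (a pole of order 2).

Write f(z) = g(z)/(z - sqrt(23)*I)^2 with g(z) = 5/(z + sqrt(23)*I)^2. For a double pole, Res(f, z₀) = g'(z₀):
  g'(z) = -10/(z + sqrt(23)*I)^3
  Res(f, sqrt(23)*I) = g'(sqrt(23)*I) = -5*sqrt(23)*I/2116

∫_{-∞}^{∞} f(x) dx = 2πi · (-5*sqrt(23)*I/2116) = 5*sqrt(23)*pi/1058

Final answer: 5*sqrt(23)*pi/1058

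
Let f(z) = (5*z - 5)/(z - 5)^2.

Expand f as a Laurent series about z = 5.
20/(z - 5)^2 + 5/(z - 5)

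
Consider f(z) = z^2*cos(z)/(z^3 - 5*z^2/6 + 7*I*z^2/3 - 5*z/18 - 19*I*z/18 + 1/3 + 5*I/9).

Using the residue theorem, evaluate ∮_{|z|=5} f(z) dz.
pi*(-8/365 - 216*I/365)*cosh(2/3) + pi*(172/985 + 44*I/985)*cos(1/3 + I/3) + pi*(-2196/14381 + 36630*I/14381)*cos(1/2 - 2*I)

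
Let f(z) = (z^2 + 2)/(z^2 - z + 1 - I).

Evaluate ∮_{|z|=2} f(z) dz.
By the residue theorem, ∮_C f(z) dz = 2πi · (sum of the residues of f at the poles inside |z| = 2).

The denominator factors as (z + I)*(z - 1 - I), so the singularities of f are simple poles at z = -I, z = 1 + I.
  |-I|² = 1 < 4 = 2², so this pole is inside the contour.
  |1 + I|² = 2 < 4 = 2², so this pole is inside the contour.

With P(z) = z^2 + 2 and Q(z) = z^2 - z + 1 - I, each pole is simple, so Res(f, z₀) = P(z₀)/Q'(z₀) with Q'(z) = 2*z - 1.
  Res(f, -I) = P(-I)/Q'(-I) = (1)/(-1 - 2*I) = -1/5 + 2*I/5
  Res(f, 1 + I) = P(1 + I)/Q'(1 + I) = (2 + 2*I)/(1 + 2*I) = 6/5 - 2*I/5

Sum of residues inside C: 1
∮_C f(z) dz = 2πi · (1) = 2*I*pi

Final answer: 2*I*pi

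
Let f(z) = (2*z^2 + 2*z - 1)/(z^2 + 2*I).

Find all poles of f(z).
{-1 + I, 1 - I}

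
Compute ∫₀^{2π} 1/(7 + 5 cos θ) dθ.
Let J = ∫₀^{2π} dθ/(7 + 5 cos θ).
Put z = e^{iθ}: then cos θ = (z + 1/z)/2, dθ = dz/(iz), and z runs once counterclockwise around |z| = 1:
  J = ∮_{|z|=1} 1/(7 + 5*(z + 1/z)/2) · dz/(iz) = (2/i) ∮_{|z|=1} dz/(5*z^2 + 14*z + 5).
The roots of 5*z^2 + 14*z + 5 are z = (-7 ± sqrt(7^2 - 5^2))/5, with sqrt(24) = 2*sqrt(6); their product is 1, so only z₊ = -7/5 + 2*sqrt(6)/5 lies inside the unit circle (z₋ = -7/5 - 2*sqrt(6)/5 lies outside).
z₊ is a simple zero of q(z) = 5*z^2 + 14*z + 5, so Res(1/q, z₊) = 1/q'(z₊) with q'(z) = 10*z + 14; and q'(z₊) = 5*(z₊ - z₋) = 4*sqrt(6).
Therefore J = (2/i) · 2πi · 1/(4*sqrt(6)) = 2*pi/(2*sqrt(6)) = sqrt(6)*pi/6

Final answer: sqrt(6)*pi/6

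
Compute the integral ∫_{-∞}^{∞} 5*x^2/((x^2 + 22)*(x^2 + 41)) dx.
Let f(z) = 5*z^2/((z^2 + 22)*(z^2 + 41)). The denominator has no real zeros and deg Q - deg P = 2 ≥ 2, so the integral of f over the upper semicircle |z| = R tends to 0 as R → ∞. Closing the contour in the upper half-plane,
  ∫_{-∞}^{∞} f(x) dx = 2πi · Σ Res(f, z_k)  over the poles with Im z_k > 0.

Zeros of the denominator: z^2 + 41 = 0 gives z = ±sqrt(41)*I; z^2 + 22 = 0 gives z = ±sqrt(22)*I.
Upper half-plane: z = sqrt(22)*I, z = sqrt(41)*I (simple).

Each pole is a simple zero of Q(z) = z^4 + 63*z^2 + 902, so Res(f, z₀) = P(z₀)/Q'(z₀) with P(z) = 5*z^2, Q'(z) = 4*z^3 + 126*z:
  Res(f, sqrt(22)*I) = (-110)/(38*sqrt(22)*I) = 5*sqrt(22)*I/38
  Res(f, sqrt(41)*I) = (-205)/(-38*sqrt(41)*I) = -5*sqrt(41)*I/38

Sum of residues: 5*I*(-sqrt(41) + sqrt(22))/38
∫_{-∞}^{∞} f(x) dx = 2πi · (5*I*(-sqrt(41) + sqrt(22))/38) = 5*pi*(-sqrt(22) + sqrt(41))/19

Final answer: 5*pi*(-sqrt(22) + sqrt(41))/19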